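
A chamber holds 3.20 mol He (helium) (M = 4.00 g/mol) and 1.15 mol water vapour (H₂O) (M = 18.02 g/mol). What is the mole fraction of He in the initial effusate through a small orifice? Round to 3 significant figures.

Each component's effusion rate ∝ (its partial pressure)·(1/√M) ∝ n_i/√M_i.
x_He(eff) = (n_He/√M_He) / (n_He/√M_He + n_H₂O/√M_H₂O)
= (3.20/√4.00) / (3.20/√4.00 + 1.15/√18.02) = 1.600/(1.600 + 0.2709) = 0.855.

0.855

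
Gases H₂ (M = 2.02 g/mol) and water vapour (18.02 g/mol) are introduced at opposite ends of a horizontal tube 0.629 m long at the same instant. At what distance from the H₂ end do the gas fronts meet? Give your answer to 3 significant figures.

Distances travelled in equal time are proportional to diffusion rates, so d_H₂/d_H₂O = √(M_H₂O/M_H₂) = √(18.02/2.02) = 2.987.
With d_H₂ + d_H₂O = 0.629 m, d_H₂O = 0.629/(1 + 2.987) = 0.1578 m.
d_H₂ = 0.629 − 0.1578 = 0.471 m.

0.471 m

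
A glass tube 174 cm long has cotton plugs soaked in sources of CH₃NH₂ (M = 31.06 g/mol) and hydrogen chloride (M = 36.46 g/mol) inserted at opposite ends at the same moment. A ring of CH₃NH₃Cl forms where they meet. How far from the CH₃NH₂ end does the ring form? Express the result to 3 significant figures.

Graham's law gives d_CH₃NH₂/d_HCl = rate_CH₃NH₂/rate_HCl = √(M_HCl/M_CH₃NH₂) = √(36.46/31.06) = 1.083.
With d_CH₃NH₂ + d_HCl = 174 cm, d_HCl = 174/(1 + 1.083) = 83.52 cm.
d_CH₃NH₂ = 174 − 83.52 = 90.5 cm.

90.5 cm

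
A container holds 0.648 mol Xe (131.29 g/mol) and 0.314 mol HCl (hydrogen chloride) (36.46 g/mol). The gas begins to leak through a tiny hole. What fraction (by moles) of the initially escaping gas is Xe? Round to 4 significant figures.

Each component's effusion rate ∝ (its partial pressure)·(1/√M) ∝ n_i/√M_i.
Mole fraction of Xe in the effusate = (n_Xe/√M_Xe) / (n_Xe/√M_Xe + n_HCl/√M_HCl)
= (0.648/√131.29) / (0.648/√131.29 + 0.314/√36.46) = 0.05655/(0.05655 + 0.05200) = 0.5210.

0.5210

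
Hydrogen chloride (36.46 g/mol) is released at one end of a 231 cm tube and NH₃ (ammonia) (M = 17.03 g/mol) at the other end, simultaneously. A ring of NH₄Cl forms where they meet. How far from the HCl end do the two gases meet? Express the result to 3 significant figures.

93.8 cm

Distances travelled in equal time are proportional to diffusion rates, so d_HCl/d_NH₃ = √(M_NH₃/M_HCl) = √(17.03/36.46) = 0.6834.
With d_HCl + d_NH₃ = 231 cm, d_NH₃ = 231/(1 + 0.6834) = 137.2 cm.
d_HCl = 231 − 137.2 = 93.8 cm.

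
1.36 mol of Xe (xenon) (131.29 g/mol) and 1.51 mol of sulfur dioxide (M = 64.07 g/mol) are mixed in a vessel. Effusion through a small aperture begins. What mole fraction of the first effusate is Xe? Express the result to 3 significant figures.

The effusion rate of species i is ∝ p_i/√M_i ∝ n_i/√M_i.
x_Xe(eff) = (n_Xe/√M_Xe) / (n_Xe/√M_Xe + n_SO₂/√M_SO₂)
= (1.36/√131.29) / (1.36/√131.29 + 1.51/√64.07) = 0.1187/(0.1187 + 0.1886) = 0.386.

0.386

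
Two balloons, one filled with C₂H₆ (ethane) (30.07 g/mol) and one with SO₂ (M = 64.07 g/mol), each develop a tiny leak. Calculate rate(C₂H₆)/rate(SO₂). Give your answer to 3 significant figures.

1.46

Graham's law gives rate_C₂H₆/rate_SO₂ = √(M_SO₂/M_C₂H₆) = √(64.07/30.07) = √2.131 = 1.46.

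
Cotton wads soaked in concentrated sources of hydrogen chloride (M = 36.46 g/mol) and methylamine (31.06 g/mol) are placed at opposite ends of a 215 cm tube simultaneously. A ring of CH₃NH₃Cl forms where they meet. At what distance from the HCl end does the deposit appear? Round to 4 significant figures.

In equal time, each gas travels a distance ∝ its rate ∝ 1/√M, so d_HCl/d_CH₃NH₂ = √(M_CH₃NH₂/M_HCl) = √(31.06/36.46) = 0.9230.
With d_HCl + d_CH₃NH₂ = 215 cm, d_CH₃NH₂ = 215/(1 + 0.9230) = 111.8 cm.
d_HCl = 215 − 111.8 = 103.2 cm.

103.2 cm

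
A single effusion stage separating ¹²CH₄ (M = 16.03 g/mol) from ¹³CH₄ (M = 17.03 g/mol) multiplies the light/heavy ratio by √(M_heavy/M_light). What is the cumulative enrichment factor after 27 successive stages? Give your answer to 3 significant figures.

2.26

After 27 stages the ratio has grown by (√(17.03/16.03))^27 = (17.03/16.03)^(27/2).
= 1.06238^(27/2) = 2.26.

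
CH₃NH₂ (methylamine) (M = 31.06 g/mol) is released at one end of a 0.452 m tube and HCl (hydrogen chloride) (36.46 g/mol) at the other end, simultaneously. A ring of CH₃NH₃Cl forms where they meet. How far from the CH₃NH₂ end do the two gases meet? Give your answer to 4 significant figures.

The fronts meet when d_CH₃NH₂ + d_HCl = L with d_CH₃NH₂/d_HCl = √(M_HCl/M_CH₃NH₂) (Graham's law). Here √(M_HCl/M_CH₃NH₂) = √(36.46/31.06) = 1.083.
With d_CH₃NH₂ + d_HCl = 0.452 m, d_HCl = 0.452/(1 + 1.083) = 0.2169 m.
d_CH₃NH₂ = 0.452 − 0.2169 = 0.2351 m.

0.2351 m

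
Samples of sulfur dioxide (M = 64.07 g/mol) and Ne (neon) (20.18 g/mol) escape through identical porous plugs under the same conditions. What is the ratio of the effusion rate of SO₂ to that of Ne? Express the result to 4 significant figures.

From Graham's law, rate_SO₂/rate_Ne = √(M_Ne/M_SO₂) = √(20.18/64.07) = √0.3150 = 0.5612.

0.5612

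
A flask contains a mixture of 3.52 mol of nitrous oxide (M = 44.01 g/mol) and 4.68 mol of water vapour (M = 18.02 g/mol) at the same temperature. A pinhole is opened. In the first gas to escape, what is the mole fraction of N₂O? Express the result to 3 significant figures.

Effusion rate of each component ∝ n_i/√M_i (partial pressure × 1/√M).
x_N₂O(eff) = (n_N₂O/√M_N₂O) / (n_N₂O/√M_N₂O + n_H₂O/√M_H₂O)
= (3.52/√44.01) / (3.52/√44.01 + 4.68/√18.02) = 0.5306/(0.5306 + 1.102) = 0.325.

0.325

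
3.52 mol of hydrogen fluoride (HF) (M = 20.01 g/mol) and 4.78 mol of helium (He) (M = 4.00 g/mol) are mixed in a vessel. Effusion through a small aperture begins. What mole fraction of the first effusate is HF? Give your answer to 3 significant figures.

0.248

Rate_i ∝ x_i/√M_i (Graham's law weighted by mole fraction), so the effusate composition follows n_i/√M_i.
x_HF(eff) = (n_HF/√M_HF) / (n_HF/√M_HF + n_He/√M_He)
= (3.52/√20.01) / (3.52/√20.01 + 4.78/√4.00) = 0.7869/(0.7869 + 2.390) = 0.248.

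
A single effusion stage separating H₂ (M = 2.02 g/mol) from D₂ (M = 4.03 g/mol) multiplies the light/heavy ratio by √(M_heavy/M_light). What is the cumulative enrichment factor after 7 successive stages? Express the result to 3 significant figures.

11.2

Each stage multiplies the ratio by α = √(4.03/2.02), so after 7 stages the overall factor is α^7 = (4.03/2.02)^(7/2).
= 1.99505^(7/2) = 11.2.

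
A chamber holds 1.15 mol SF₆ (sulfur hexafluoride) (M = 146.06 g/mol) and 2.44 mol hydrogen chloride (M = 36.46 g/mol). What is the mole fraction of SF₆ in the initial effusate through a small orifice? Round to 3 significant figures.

0.191

Effusion rate of each component ∝ n_i/√M_i (partial pressure × 1/√M).
So x_SF₆ in the escaping gas = (n_SF₆/√M_SF₆) / Σ(n_i/√M_i)
= (1.15/√146.06) / (1.15/√146.06 + 2.44/√36.46) = 0.09516/(0.09516 + 0.4041) = 0.191.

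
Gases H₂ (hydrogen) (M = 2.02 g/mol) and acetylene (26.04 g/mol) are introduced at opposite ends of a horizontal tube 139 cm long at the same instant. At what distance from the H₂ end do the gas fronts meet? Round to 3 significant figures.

Distances travelled in equal time are proportional to diffusion rates, so d_H₂/d_C₂H₂ = √(M_C₂H₂/M_H₂) = √(26.04/2.02) = 3.590.
With d_H₂ + d_C₂H₂ = 139 cm, d_C₂H₂ = 139/(1 + 3.590) = 30.28 cm.
d_H₂ = 139 − 30.28 = 109 cm.

109 cm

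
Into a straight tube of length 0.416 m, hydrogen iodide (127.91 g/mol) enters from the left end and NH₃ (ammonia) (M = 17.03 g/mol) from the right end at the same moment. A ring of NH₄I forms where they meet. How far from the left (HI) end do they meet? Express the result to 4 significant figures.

In equal time, each gas travels a distance ∝ its rate ∝ 1/√M, so d_HI/d_NH₃ = √(M_NH₃/M_HI) = √(17.03/127.91) = 0.3649.
With d_HI + d_NH₃ = 0.416 m, d_NH₃ = 0.416/(1 + 0.3649) = 0.3048 m.
d_HI = 0.416 − 0.3048 = 0.1112 m.

0.1112 m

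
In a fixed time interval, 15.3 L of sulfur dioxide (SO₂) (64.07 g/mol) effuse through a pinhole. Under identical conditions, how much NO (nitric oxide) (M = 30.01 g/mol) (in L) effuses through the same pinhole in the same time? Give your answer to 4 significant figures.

By Graham's law, rate_NO/rate_SO₂ = √(M_SO₂/M_NO) = √(64.07/30.01) = √2.135 = 1.461.
So the volume for NO is 15.3 × 1.461 = 22.36 L.

22.36 L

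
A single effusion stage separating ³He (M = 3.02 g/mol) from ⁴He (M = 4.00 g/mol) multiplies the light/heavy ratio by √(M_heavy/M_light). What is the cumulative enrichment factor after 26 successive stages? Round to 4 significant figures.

After 26 stages the ratio has grown by (√(4.00/3.02))^26 = (4.00/3.02)^(26/2).
= 1.32450^13 = 38.61.

38.61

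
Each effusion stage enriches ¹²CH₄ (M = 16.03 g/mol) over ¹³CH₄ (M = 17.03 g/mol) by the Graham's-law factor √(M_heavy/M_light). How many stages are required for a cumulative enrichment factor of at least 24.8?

107

With α = √(17.03/16.03) per stage, ln α = ½ ln(1.06238) = 0.03026.
Need α^N ≥ 24.8 ⇒ N ≥ ln(24.8) / ln α = 3.211 / 0.03026 = 106.12.
Rounding up, N = 107 stages.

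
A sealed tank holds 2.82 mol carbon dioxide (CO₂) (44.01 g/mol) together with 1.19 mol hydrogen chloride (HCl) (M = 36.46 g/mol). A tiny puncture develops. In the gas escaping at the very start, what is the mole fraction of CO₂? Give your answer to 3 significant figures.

0.683

Effusion rate of each component ∝ n_i/√M_i (partial pressure × 1/√M).
x_CO₂(eff) = (n_CO₂/√M_CO₂) / (n_CO₂/√M_CO₂ + n_HCl/√M_HCl)
= (2.82/√44.01) / (2.82/√44.01 + 1.19/√36.46) = 0.4251/(0.4251 + 0.1971) = 0.683.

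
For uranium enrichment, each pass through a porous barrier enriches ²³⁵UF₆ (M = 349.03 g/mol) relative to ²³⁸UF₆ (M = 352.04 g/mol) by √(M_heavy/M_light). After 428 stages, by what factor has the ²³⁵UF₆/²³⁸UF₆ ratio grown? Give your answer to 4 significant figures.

6.281

After 428 stages the ratio has grown by (√(352.04/349.03))^428 = (352.04/349.03)^(428/2).
= 1.00862^214 = 6.281.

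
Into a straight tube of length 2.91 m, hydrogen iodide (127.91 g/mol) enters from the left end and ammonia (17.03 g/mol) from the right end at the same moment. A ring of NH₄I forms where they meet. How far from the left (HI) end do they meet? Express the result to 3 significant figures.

0.778 m

In equal time, each gas travels a distance ∝ its rate ∝ 1/√M, so d_HI/d_NH₃ = √(M_NH₃/M_HI) = √(17.03/127.91) = 0.3649.
With d_HI + d_NH₃ = 2.91 m, d_NH₃ = 2.91/(1 + 0.3649) = 2.132 m.
d_HI = 2.91 − 2.132 = 0.778 m.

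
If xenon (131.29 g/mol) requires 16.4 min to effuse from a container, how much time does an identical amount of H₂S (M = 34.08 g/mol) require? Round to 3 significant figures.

Since effusion rate ∝ 1/√M, t_H₂S/t_Xe = √(M_H₂S/M_Xe) = √(34.08/131.29) = √0.2596 = 0.5095.
So the time for H₂S is 16.4 × 0.5095 = 8.36 min.

8.36 min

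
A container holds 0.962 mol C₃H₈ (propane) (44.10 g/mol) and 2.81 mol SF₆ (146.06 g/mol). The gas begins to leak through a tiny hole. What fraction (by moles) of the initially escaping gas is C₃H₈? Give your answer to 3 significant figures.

Rate_i ∝ x_i/√M_i (Graham's law weighted by mole fraction), so the effusate composition follows n_i/√M_i.
x_C₃H₈(eff) = (n_C₃H₈/√M_C₃H₈) / (n_C₃H₈/√M_C₃H₈ + n_SF₆/√M_SF₆)
= (0.962/√44.10) / (0.962/√44.10 + 2.81/√146.06) = 0.1449/(0.1449 + 0.2325) = 0.384.

0.384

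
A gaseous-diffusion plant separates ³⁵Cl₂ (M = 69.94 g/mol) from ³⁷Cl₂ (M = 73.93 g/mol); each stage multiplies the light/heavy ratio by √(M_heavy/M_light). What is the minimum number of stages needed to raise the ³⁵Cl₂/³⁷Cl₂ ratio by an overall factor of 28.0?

Single-stage factor α = √(73.93/69.94), so ln α = ½ ln(1.05705) = 0.02774.
Need α^N ≥ 28.0 ⇒ N ≥ ln(28.0) / ln α = 3.332 / 0.02774 = 120.12.
So at least 121 stages are needed.

121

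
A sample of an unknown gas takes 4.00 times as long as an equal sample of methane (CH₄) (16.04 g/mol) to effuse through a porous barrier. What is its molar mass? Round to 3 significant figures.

Using Graham's law: t_X/t_CH₄ = √(M_X/M_CH₄).
4.00 = √(M_X/16.04)
M_X = 16.04 × 4.00² = 16.04 × 16.00 = 257 g/mol

257 g/mol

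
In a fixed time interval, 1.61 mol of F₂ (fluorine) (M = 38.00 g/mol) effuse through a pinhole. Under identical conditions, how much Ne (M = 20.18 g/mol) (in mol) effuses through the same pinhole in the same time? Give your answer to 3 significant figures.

2.21 mol

From Graham's law, rate_Ne/rate_F₂ = √(M_F₂/M_Ne) = √(38.00/20.18) = √1.883 = 1.372.
So the amount for Ne is 1.61 × 1.372 = 2.21 mol.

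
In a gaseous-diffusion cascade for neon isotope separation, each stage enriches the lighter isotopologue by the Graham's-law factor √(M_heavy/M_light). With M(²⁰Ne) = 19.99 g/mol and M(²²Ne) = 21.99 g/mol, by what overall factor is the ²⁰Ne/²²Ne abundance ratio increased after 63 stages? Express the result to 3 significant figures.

20.2

The single-stage factor is √(M_heavy/M_light), so 63 stages give [√(21.99/19.99)]^63 = (21.99/19.99)^(63/2).
= 1.10005^(63/2) = 20.2.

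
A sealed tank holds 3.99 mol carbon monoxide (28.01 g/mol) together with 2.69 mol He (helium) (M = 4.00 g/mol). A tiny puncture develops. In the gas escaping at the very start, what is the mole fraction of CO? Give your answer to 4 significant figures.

0.3592

Each component's effusion rate ∝ (its partial pressure)·(1/√M) ∝ n_i/√M_i.
Mole fraction of CO in the effusate = (n_CO/√M_CO) / (n_CO/√M_CO + n_He/√M_He)
= (3.99/√28.01) / (3.99/√28.01 + 2.69/√4.00) = 0.7539/(0.7539 + 1.345) = 0.3592.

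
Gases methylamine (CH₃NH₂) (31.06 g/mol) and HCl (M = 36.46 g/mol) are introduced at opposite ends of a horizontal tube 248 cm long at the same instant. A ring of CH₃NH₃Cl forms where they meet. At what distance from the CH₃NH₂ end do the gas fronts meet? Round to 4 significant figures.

The fronts meet when d_CH₃NH₂ + d_HCl = L with d_CH₃NH₂/d_HCl = √(M_HCl/M_CH₃NH₂) (Graham's law). Here √(M_HCl/M_CH₃NH₂) = √(36.46/31.06) = 1.083.
With d_CH₃NH₂ + d_HCl = 248 cm, d_HCl = 248/(1 + 1.083) = 119.0 cm.
d_CH₃NH₂ = 248 − 119.0 = 129.0 cm.

129.0 cm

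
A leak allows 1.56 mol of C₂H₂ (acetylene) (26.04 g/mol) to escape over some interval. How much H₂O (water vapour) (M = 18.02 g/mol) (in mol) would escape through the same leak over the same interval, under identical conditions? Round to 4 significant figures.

1.875 mol

Using Graham's law: rate_H₂O/rate_C₂H₂ = √(M_C₂H₂/M_H₂O) = √(26.04/18.02) = √1.445 = 1.202.
So the amount for H₂O is 1.56 × 1.202 = 1.875 mol.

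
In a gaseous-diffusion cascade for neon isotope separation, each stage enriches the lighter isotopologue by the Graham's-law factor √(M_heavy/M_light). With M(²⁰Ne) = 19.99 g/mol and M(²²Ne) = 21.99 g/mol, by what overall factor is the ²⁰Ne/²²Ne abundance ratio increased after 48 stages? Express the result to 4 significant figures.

The single-stage factor is √(M_heavy/M_light), so 48 stages give [√(21.99/19.99)]^48 = (21.99/19.99)^(48/2).
= 1.10005^24 = 9.860.

9.860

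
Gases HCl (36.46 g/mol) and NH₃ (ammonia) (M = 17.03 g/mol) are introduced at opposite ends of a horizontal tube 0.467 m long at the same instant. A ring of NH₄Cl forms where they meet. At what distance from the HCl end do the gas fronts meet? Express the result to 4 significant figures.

0.1896 m

The fronts meet when d_HCl + d_NH₃ = L with d_HCl/d_NH₃ = √(M_NH₃/M_HCl) (Graham's law). Here √(M_NH₃/M_HCl) = √(17.03/36.46) = 0.6834.
With d_HCl + d_NH₃ = 0.467 m, d_NH₃ = 0.467/(1 + 0.6834) = 0.2774 m.
d_HCl = 0.467 − 0.2774 = 0.1896 m.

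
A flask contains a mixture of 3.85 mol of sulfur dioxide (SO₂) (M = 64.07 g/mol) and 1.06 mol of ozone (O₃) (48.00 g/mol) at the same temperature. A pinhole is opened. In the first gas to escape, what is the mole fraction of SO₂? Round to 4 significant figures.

0.7587

The effusion rate of species i is ∝ p_i/√M_i ∝ n_i/√M_i.
x_SO₂(eff) = (n_SO₂/√M_SO₂) / (n_SO₂/√M_SO₂ + n_O₃/√M_O₃)
= (3.85/√64.07) / (3.85/√64.07 + 1.06/√48.00) = 0.4810/(0.4810 + 0.1530) = 0.7587.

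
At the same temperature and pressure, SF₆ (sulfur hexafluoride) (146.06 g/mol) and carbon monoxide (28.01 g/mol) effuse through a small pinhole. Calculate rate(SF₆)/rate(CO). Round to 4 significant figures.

From Graham's law, rate_SF₆/rate_CO = √(M_CO/M_SF₆) = √(28.01/146.06) = √0.1918 = 0.4379.

0.4379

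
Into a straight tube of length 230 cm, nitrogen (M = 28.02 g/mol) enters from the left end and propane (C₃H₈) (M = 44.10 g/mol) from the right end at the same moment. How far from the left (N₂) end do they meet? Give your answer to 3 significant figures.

Graham's law gives d_N₂/d_C₃H₈ = rate_N₂/rate_C₃H₈ = √(M_C₃H₈/M_N₂) = √(44.10/28.02) = 1.255.
With d_N₂ + d_C₃H₈ = 230 cm, d_C₃H₈ = 230/(1 + 1.255) = 102.0 cm.
d_N₂ = 230 − 102.0 = 128 cm.

128 cm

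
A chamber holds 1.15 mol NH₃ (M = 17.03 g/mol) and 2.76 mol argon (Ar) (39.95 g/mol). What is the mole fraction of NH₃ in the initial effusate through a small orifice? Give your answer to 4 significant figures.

0.3896

Effusion rate of each component ∝ n_i/√M_i (partial pressure × 1/√M).
Mole fraction of NH₃ in the effusate = (n_NH₃/√M_NH₃) / (n_NH₃/√M_NH₃ + n_Ar/√M_Ar)
= (1.15/√17.03) / (1.15/√17.03 + 2.76/√39.95) = 0.2787/(0.2787 + 0.4367) = 0.3896.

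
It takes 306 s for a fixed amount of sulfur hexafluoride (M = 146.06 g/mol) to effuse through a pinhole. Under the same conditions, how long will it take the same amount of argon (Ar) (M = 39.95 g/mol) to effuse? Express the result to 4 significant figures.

160.0 s

Using Graham's law: t_Ar/t_SF₆ = √(M_Ar/M_SF₆) = √(39.95/146.06) = √0.2735 = 0.5230.
So the time for Ar is 306 × 0.5230 = 160.0 s.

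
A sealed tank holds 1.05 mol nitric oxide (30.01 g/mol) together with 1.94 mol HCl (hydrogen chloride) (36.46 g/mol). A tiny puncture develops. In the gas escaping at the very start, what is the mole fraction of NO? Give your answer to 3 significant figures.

Rate_i ∝ x_i/√M_i (Graham's law weighted by mole fraction), so the effusate composition follows n_i/√M_i.
Mole fraction of NO in the effusate = (n_NO/√M_NO) / (n_NO/√M_NO + n_HCl/√M_HCl)
= (1.05/√30.01) / (1.05/√30.01 + 1.94/√36.46) = 0.1917/(0.1917 + 0.3213) = 0.374.

0.374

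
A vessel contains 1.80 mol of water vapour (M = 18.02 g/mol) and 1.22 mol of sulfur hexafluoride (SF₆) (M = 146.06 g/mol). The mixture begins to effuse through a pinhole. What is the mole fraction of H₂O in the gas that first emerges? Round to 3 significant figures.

The effusion rate of species i is ∝ p_i/√M_i ∝ n_i/√M_i.
Mole fraction of H₂O in the effusate = (n_H₂O/√M_H₂O) / (n_H₂O/√M_H₂O + n_SF₆/√M_SF₆)
= (1.80/√18.02) / (1.80/√18.02 + 1.22/√146.06) = 0.4240/(0.4240 + 0.1009) = 0.808.

0.808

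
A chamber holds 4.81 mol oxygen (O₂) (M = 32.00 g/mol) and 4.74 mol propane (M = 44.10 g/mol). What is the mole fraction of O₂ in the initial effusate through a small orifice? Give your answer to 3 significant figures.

0.544

Effusion rate of each component ∝ n_i/√M_i (partial pressure × 1/√M).
So x_O₂ in the escaping gas = (n_O₂/√M_O₂) / Σ(n_i/√M_i)
= (4.81/√32.00) / (4.81/√32.00 + 4.74/√44.10) = 0.8503/(0.8503 + 0.7138) = 0.544.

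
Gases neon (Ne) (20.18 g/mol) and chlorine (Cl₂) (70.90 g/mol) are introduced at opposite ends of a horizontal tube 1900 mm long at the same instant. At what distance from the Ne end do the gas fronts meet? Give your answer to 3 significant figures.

1240 mm

In equal time, each gas travels a distance ∝ its rate ∝ 1/√M, so d_Ne/d_Cl₂ = √(M_Cl₂/M_Ne) = √(70.90/20.18) = 1.874.
With d_Ne + d_Cl₂ = 1900 mm, d_Cl₂ = 1900/(1 + 1.874) = 661.0 mm.
d_Ne = 1900 − 661.0 = 1240 mm.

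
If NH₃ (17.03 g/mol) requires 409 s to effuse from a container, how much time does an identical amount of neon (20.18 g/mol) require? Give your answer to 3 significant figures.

445 s

From Graham's law, t_Ne/t_NH₃ = √(M_Ne/M_NH₃) = √(20.18/17.03) = √1.185 = 1.089.
So the time for Ne is 409 × 1.089 = 445 s.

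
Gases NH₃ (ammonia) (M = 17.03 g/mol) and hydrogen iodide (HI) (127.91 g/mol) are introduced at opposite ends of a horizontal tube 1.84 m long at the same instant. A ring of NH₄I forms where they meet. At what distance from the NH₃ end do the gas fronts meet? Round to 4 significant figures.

1.348 m

Graham's law gives d_NH₃/d_HI = rate_NH₃/rate_HI = √(M_HI/M_NH₃) = √(127.91/17.03) = 2.741.
With d_NH₃ + d_HI = 1.84 m, d_HI = 1.84/(1 + 2.741) = 0.4919 m.
d_NH₃ = 1.84 − 0.4919 = 1.348 m.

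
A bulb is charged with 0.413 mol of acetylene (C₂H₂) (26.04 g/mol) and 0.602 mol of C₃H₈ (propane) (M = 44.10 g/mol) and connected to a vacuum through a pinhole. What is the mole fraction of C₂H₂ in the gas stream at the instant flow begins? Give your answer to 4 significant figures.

0.4717

Effusion rate of each component ∝ n_i/√M_i (partial pressure × 1/√M).
x_C₂H₂(eff) = (n_C₂H₂/√M_C₂H₂) / (n_C₂H₂/√M_C₂H₂ + n_C₃H₈/√M_C₃H₈)
= (0.413/√26.04) / (0.413/√26.04 + 0.602/√44.10) = 0.08093/(0.08093 + 0.09065) = 0.4717.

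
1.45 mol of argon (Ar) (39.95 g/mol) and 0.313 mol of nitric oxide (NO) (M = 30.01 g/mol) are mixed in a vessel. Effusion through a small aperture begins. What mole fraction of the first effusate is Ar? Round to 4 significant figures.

0.8006

Effusion rate of each component ∝ n_i/√M_i (partial pressure × 1/√M).
So x_Ar in the escaping gas = (n_Ar/√M_Ar) / Σ(n_i/√M_i)
= (1.45/√39.95) / (1.45/√39.95 + 0.313/√30.01) = 0.2294/(0.2294 + 0.05714) = 0.8006.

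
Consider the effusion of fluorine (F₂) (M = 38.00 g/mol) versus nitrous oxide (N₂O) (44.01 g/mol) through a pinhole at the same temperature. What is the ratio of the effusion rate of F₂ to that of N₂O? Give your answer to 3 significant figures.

Using Graham's law: rate_F₂/rate_N₂O = √(M_N₂O/M_F₂) = √(44.01/38.00) = √1.158 = 1.08.

1.08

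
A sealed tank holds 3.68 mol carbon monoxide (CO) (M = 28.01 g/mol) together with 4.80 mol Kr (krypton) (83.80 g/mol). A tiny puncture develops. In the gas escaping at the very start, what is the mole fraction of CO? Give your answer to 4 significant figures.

0.5701

The effusion rate of species i is ∝ p_i/√M_i ∝ n_i/√M_i.
x_CO(eff) = (n_CO/√M_CO) / (n_CO/√M_CO + n_Kr/√M_Kr)
= (3.68/√28.01) / (3.68/√28.01 + 4.80/√83.80) = 0.6953/(0.6953 + 0.5243) = 0.5701.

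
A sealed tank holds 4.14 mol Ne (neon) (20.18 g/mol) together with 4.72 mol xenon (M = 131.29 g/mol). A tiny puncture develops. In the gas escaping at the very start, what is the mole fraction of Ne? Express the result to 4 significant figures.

Each component's effusion rate ∝ (its partial pressure)·(1/√M) ∝ n_i/√M_i.
Mole fraction of Ne in the effusate = (n_Ne/√M_Ne) / (n_Ne/√M_Ne + n_Xe/√M_Xe)
= (4.14/√20.18) / (4.14/√20.18 + 4.72/√131.29) = 0.9216/(0.9216 + 0.4119) = 0.6911.

0.6911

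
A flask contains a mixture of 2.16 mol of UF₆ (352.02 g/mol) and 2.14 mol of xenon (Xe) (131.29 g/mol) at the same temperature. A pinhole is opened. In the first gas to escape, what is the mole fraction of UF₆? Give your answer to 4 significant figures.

Effusion rate of each component ∝ n_i/√M_i (partial pressure × 1/√M).
Mole fraction of UF₆ in the effusate = (n_UF₆/√M_UF₆) / (n_UF₆/√M_UF₆ + n_Xe/√M_Xe)
= (2.16/√352.02) / (2.16/√352.02 + 2.14/√131.29) = 0.1151/(0.1151 + 0.1868) = 0.3813.

0.3813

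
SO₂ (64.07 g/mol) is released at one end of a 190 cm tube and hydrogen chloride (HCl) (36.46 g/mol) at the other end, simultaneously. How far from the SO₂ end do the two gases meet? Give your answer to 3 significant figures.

In equal time, each gas travels a distance ∝ its rate ∝ 1/√M, so d_SO₂/d_HCl = √(M_HCl/M_SO₂) = √(36.46/64.07) = 0.7544.
With d_SO₂ + d_HCl = 190 cm, d_HCl = 190/(1 + 0.7544) = 108.3 cm.
d_SO₂ = 190 − 108.3 = 81.7 cm.

81.7 cm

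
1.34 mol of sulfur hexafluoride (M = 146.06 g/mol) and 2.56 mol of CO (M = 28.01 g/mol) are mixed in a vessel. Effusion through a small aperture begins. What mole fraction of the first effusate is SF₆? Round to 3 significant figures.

0.186

Effusion rate of each component ∝ n_i/√M_i (partial pressure × 1/√M).
Mole fraction of SF₆ in the effusate = (n_SF₆/√M_SF₆) / (n_SF₆/√M_SF₆ + n_CO/√M_CO)
= (1.34/√146.06) / (1.34/√146.06 + 2.56/√28.01) = 0.1109/(0.1109 + 0.4837) = 0.186.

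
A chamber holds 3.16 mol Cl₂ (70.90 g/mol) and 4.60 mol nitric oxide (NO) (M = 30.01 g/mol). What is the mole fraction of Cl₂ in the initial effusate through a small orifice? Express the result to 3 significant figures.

Each component's effusion rate ∝ (its partial pressure)·(1/√M) ∝ n_i/√M_i.
x_Cl₂(eff) = (n_Cl₂/√M_Cl₂) / (n_Cl₂/√M_Cl₂ + n_NO/√M_NO)
= (3.16/√70.90) / (3.16/√70.90 + 4.60/√30.01) = 0.3753/(0.3753 + 0.8397) = 0.309.

0.309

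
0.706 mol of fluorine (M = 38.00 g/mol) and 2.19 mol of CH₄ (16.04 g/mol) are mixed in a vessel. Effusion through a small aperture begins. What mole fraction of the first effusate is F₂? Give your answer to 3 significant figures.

Rate_i ∝ x_i/√M_i (Graham's law weighted by mole fraction), so the effusate composition follows n_i/√M_i.
Mole fraction of F₂ in the effusate = (n_F₂/√M_F₂) / (n_F₂/√M_F₂ + n_CH₄/√M_CH₄)
= (0.706/√38.00) / (0.706/√38.00 + 2.19/√16.04) = 0.1145/(0.1145 + 0.5468) = 0.173.

0.173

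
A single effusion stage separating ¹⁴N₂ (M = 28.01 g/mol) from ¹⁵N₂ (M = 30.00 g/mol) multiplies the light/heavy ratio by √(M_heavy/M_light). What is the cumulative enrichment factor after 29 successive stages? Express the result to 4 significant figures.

2.705

Each stage multiplies the ratio by α = √(30.00/28.01), so after 29 stages the overall factor is α^29 = (30.00/28.01)^(29/2).
= 1.07105^(29/2) = 2.705.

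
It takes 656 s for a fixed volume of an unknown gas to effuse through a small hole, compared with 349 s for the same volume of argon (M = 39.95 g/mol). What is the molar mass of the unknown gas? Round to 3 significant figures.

141 g/mol

From Graham's law, t_X/t_Ar = √(M_X/M_Ar).
656/349 = 1.880 = √(M_X/39.95)
M_X = 39.95 × 1.880² = 39.95 × 3.533 = 141 g/mol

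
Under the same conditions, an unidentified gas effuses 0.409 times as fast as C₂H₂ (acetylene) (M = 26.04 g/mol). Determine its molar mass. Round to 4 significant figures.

From Graham's law, rate_X/rate_C₂H₂ = √(M_C₂H₂/M_X).
0.409 = √(26.04/M_X)
M_X = 26.04 / 0.409² = 26.04 / 0.1673 = 155.7 g/mol

155.7 g/mol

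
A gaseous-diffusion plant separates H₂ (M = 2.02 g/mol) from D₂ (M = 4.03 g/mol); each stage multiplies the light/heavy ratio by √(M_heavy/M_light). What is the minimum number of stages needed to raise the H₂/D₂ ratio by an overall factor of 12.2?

Per stage α = (4.03/2.02)^(1/2) = 1.99505^0.5, giving ln α = 0.3453.
Need α^N ≥ 12.2 ⇒ N ≥ ln(12.2) / ln α = 2.501 / 0.3453 = 7.24.
Rounding up, N = 8 stages.

8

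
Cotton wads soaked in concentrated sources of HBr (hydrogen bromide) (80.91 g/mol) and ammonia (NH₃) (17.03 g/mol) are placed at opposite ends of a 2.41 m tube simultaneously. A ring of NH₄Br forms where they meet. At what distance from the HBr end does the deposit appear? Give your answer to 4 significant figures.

Graham's law gives d_HBr/d_NH₃ = rate_HBr/rate_NH₃ = √(M_NH₃/M_HBr) = √(17.03/80.91) = 0.4588.
With d_HBr + d_NH₃ = 2.41 m, d_NH₃ = 2.41/(1 + 0.4588) = 1.652 m.
d_HBr = 2.41 − 1.652 = 0.7579 m.

0.7579 m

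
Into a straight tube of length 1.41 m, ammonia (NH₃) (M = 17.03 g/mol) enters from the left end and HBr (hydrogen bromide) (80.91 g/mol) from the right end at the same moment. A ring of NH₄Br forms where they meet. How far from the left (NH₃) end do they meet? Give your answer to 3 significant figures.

In equal time, each gas travels a distance ∝ its rate ∝ 1/√M, so d_NH₃/d_HBr = √(M_HBr/M_NH₃) = √(80.91/17.03) = 2.180.
With d_NH₃ + d_HBr = 1.41 m, d_HBr = 1.41/(1 + 2.180) = 0.4434 m.
d_NH₃ = 1.41 − 0.4434 = 0.967 m.

0.967 m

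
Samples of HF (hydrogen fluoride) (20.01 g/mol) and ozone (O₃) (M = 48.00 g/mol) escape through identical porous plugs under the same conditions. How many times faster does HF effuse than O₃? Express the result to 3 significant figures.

From Graham's law, rate_HF/rate_O₃ = √(M_O₃/M_HF) = √(48.00/20.01) = √2.399 = 1.55.

1.55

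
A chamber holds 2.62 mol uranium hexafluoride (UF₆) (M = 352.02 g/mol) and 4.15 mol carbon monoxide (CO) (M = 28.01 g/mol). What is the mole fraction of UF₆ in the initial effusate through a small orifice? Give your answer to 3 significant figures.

Each component's effusion rate ∝ (its partial pressure)·(1/√M) ∝ n_i/√M_i.
Mole fraction of UF₆ in the effusate = (n_UF₆/√M_UF₆) / (n_UF₆/√M_UF₆ + n_CO/√M_CO)
= (2.62/√352.02) / (2.62/√352.02 + 4.15/√28.01) = 0.1396/(0.1396 + 0.7841) = 0.151.

0.151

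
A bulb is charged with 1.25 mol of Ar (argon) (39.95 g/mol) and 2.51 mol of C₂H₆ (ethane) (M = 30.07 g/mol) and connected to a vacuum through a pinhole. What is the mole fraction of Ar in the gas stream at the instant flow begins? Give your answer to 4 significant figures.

Each component's effusion rate ∝ (its partial pressure)·(1/√M) ∝ n_i/√M_i.
x_Ar(eff) = (n_Ar/√M_Ar) / (n_Ar/√M_Ar + n_C₂H₆/√M_C₂H₆)
= (1.25/√39.95) / (1.25/√39.95 + 2.51/√30.07) = 0.1978/(0.1978 + 0.4577) = 0.3017.

0.3017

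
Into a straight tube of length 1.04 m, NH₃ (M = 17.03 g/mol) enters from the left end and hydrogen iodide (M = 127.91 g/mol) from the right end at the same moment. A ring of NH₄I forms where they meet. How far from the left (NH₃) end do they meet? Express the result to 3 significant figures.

0.762 m

Distances travelled in equal time are proportional to diffusion rates, so d_NH₃/d_HI = √(M_HI/M_NH₃) = √(127.91/17.03) = 2.741.
With d_NH₃ + d_HI = 1.04 m, d_HI = 1.04/(1 + 2.741) = 0.2780 m.
d_NH₃ = 1.04 − 0.2780 = 0.762 m.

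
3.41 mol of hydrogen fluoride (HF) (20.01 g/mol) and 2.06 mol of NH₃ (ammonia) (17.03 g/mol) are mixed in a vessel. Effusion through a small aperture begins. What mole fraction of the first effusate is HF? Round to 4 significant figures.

0.6043

Each component's effusion rate ∝ (its partial pressure)·(1/√M) ∝ n_i/√M_i.
x_HF(eff) = (n_HF/√M_HF) / (n_HF/√M_HF + n_NH₃/√M_NH₃)
= (3.41/√20.01) / (3.41/√20.01 + 2.06/√17.03) = 0.7623/(0.7623 + 0.4992) = 0.6043.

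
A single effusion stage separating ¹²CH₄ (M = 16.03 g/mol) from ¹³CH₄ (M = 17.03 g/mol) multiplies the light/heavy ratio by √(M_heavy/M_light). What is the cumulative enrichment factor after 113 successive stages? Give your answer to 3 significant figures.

30.5

Each stage multiplies the ratio by α = √(17.03/16.03), so after 113 stages the overall factor is α^113 = (17.03/16.03)^(113/2).
= 1.06238^(113/2) = 30.5.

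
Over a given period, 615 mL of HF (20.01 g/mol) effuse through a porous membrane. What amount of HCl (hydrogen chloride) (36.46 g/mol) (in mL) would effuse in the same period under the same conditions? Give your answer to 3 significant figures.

From Graham's law, rate_HCl/rate_HF = √(M_HF/M_HCl) = √(20.01/36.46) = √0.5488 = 0.7408.
So the volume for HCl is 615 × 0.7408 = 456 mL.

456 mL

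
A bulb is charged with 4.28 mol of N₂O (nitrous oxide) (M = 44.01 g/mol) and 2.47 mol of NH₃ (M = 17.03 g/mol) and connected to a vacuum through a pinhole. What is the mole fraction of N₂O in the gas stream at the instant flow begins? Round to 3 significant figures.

The effusion rate of species i is ∝ p_i/√M_i ∝ n_i/√M_i.
Mole fraction of N₂O in the effusate = (n_N₂O/√M_N₂O) / (n_N₂O/√M_N₂O + n_NH₃/√M_NH₃)
= (4.28/√44.01) / (4.28/√44.01 + 2.47/√17.03) = 0.6452/(0.6452 + 0.5985) = 0.519.

0.519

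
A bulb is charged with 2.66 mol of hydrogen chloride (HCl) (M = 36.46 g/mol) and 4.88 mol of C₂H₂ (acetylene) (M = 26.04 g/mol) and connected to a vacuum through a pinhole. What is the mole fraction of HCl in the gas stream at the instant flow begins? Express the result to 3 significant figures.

0.315

Effusion rate of each component ∝ n_i/√M_i (partial pressure × 1/√M).
Mole fraction of HCl in the effusate = (n_HCl/√M_HCl) / (n_HCl/√M_HCl + n_C₂H₂/√M_C₂H₂)
= (2.66/√36.46) / (2.66/√36.46 + 4.88/√26.04) = 0.4405/(0.4405 + 0.9563) = 0.315.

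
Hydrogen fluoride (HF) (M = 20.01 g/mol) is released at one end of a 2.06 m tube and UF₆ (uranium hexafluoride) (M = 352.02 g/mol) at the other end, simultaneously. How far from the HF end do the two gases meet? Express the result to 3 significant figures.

1.66 m

Distances travelled in equal time are proportional to diffusion rates, so d_HF/d_UF₆ = √(M_UF₆/M_HF) = √(352.02/20.01) = 4.194.
With d_HF + d_UF₆ = 2.06 m, d_UF₆ = 2.06/(1 + 4.194) = 0.3966 m.
d_HF = 2.06 − 0.3966 = 1.66 m.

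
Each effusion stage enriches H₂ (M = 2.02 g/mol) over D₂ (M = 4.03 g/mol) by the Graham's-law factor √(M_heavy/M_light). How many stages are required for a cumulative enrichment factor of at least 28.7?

10

With α = √(4.03/2.02) per stage, ln α = ½ ln(1.99505) = 0.3453.
Need α^N ≥ 28.7 ⇒ N ≥ ln(28.7) / ln α = 3.357 / 0.3453 = 9.72.
So at least 10 stages are needed.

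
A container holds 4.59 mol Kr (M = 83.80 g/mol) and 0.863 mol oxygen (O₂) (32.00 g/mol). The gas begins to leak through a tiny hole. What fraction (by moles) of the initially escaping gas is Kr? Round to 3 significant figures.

0.767

The effusion rate of species i is ∝ p_i/√M_i ∝ n_i/√M_i.
So x_Kr in the escaping gas = (n_Kr/√M_Kr) / Σ(n_i/√M_i)
= (4.59/√83.80) / (4.59/√83.80 + 0.863/√32.00) = 0.5014/(0.5014 + 0.1526) = 0.767.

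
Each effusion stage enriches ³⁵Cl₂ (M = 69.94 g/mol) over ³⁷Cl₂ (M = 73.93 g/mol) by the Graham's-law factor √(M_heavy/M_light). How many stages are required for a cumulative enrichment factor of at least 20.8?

Per stage α = (73.93/69.94)^(1/2) = 1.05705^0.5, giving ln α = 0.02774.
Need α^N ≥ 20.8 ⇒ N ≥ ln(20.8) / ln α = 3.035 / 0.02774 = 109.41.
Rounding up, N = 110 stages.

110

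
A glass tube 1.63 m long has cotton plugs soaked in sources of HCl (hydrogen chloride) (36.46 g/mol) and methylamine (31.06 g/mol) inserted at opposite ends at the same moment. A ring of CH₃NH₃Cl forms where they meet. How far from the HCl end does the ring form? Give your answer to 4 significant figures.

0.7824 m

The fronts meet when d_HCl + d_CH₃NH₂ = L with d_HCl/d_CH₃NH₂ = √(M_CH₃NH₂/M_HCl) (Graham's law). Here √(M_CH₃NH₂/M_HCl) = √(31.06/36.46) = 0.9230.
With d_HCl + d_CH₃NH₂ = 1.63 m, d_CH₃NH₂ = 1.63/(1 + 0.9230) = 0.8476 m.
d_HCl = 1.63 − 0.8476 = 0.7824 m.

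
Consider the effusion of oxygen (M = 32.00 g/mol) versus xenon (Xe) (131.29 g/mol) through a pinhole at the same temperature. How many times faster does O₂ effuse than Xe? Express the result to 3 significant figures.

By Graham's law, rate_O₂/rate_Xe = √(M_Xe/M_O₂) = √(131.29/32.00) = √4.103 = 2.03.

2.03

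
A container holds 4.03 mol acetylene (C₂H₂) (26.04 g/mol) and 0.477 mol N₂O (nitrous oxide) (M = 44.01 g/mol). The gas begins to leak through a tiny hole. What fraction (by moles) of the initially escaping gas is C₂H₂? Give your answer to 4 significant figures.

0.9166

The effusion rate of species i is ∝ p_i/√M_i ∝ n_i/√M_i.
Mole fraction of C₂H₂ in the effusate = (n_C₂H₂/√M_C₂H₂) / (n_C₂H₂/√M_C₂H₂ + n_N₂O/√M_N₂O)
= (4.03/√26.04) / (4.03/√26.04 + 0.477/√44.01) = 0.7897/(0.7897 + 0.07190) = 0.9166.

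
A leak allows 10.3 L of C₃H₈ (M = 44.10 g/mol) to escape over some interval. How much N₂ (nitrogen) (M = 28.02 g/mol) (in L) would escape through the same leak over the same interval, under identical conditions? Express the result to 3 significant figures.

12.9 L

Since effusion rate ∝ 1/√M, rate_N₂/rate_C₃H₈ = √(M_C₃H₈/M_N₂) = √(44.10/28.02) = √1.574 = 1.255.
So the volume for N₂ is 10.3 × 1.255 = 12.9 L.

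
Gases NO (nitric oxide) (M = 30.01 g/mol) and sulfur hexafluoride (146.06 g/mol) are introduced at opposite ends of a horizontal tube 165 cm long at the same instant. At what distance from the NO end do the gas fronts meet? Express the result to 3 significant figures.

Graham's law gives d_NO/d_SF₆ = rate_NO/rate_SF₆ = √(M_SF₆/M_NO) = √(146.06/30.01) = 2.206.
With d_NO + d_SF₆ = 165 cm, d_SF₆ = 165/(1 + 2.206) = 51.46 cm.
d_NO = 165 − 51.46 = 114 cm.

114 cm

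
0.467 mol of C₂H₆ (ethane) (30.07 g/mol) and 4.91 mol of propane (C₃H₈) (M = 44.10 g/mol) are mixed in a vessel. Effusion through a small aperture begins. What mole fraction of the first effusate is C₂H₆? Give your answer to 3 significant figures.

0.103

Effusion rate of each component ∝ n_i/√M_i (partial pressure × 1/√M).
So x_C₂H₆ in the escaping gas = (n_C₂H₆/√M_C₂H₆) / Σ(n_i/√M_i)
= (0.467/√30.07) / (0.467/√30.07 + 4.91/√44.10) = 0.08516/(0.08516 + 0.7394) = 0.103.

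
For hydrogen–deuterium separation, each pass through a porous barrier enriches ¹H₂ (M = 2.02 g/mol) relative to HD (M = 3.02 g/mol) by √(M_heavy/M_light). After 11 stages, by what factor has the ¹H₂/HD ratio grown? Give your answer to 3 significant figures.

The single-stage factor is √(M_heavy/M_light), so 11 stages give [√(3.02/2.02)]^11 = (3.02/2.02)^(11/2).
= 1.49505^(11/2) = 9.13.

9.13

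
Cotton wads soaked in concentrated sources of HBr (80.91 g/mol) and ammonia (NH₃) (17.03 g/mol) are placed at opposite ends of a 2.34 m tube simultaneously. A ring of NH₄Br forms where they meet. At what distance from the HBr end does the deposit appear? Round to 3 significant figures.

The fronts meet when d_HBr + d_NH₃ = L with d_HBr/d_NH₃ = √(M_NH₃/M_HBr) (Graham's law). Here √(M_NH₃/M_HBr) = √(17.03/80.91) = 0.4588.
With d_HBr + d_NH₃ = 2.34 m, d_NH₃ = 2.34/(1 + 0.4588) = 1.604 m.
d_HBr = 2.34 − 1.604 = 0.736 m.

0.736 m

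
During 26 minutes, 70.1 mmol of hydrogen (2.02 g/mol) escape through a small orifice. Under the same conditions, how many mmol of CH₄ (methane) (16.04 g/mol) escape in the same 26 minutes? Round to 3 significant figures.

Since effusion rate ∝ 1/√M, rate_CH₄/rate_H₂ = √(M_H₂/M_CH₄) = √(2.02/16.04) = √0.1259 = 0.3549.
So the amount for CH₄ is 70.1 × 0.3549 = 24.9 mmol.

24.9 mmol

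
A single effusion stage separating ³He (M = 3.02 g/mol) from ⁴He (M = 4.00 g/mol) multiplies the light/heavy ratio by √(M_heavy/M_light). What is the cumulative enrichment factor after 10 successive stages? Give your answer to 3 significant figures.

Overall factor = α^10 with α = √(4.00/3.02), i.e. (4.00/3.02)^(10/2).
= 1.32450^5 = 4.08.

4.08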